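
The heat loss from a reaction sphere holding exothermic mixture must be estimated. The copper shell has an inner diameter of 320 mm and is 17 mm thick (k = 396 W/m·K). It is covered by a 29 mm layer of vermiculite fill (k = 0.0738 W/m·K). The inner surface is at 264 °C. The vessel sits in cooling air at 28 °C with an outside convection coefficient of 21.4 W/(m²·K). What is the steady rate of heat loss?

Spherical conduction: R = (1/r_in − 1/r_out)/(4πk) per layer; series-sum.
R_copper shell = (1/0.16 − 1/0.177)/(4π×396) = 1.206×10^-4 K/W
R_vermiculite fill = (1/0.177 − 1/0.206)/(4π×0.0738) = 0.8576 K/W
R_outer film = 1/(h·4πr_o²) = 1/(21.4×4π×0.206²) = 0.08763 K/W
R_total = 0.9454 K/W
Q = ΔT/R_total = 236/0.9454

Q ≈ 250 W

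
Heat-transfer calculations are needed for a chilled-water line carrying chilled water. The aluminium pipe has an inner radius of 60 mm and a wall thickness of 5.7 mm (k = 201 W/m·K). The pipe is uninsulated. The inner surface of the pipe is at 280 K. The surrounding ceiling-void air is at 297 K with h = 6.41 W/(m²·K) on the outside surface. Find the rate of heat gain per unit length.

q′ ≈ 45 W/m

Per-layer cylindrical resistances, series-summed:
R_aluminium pipe wall = ln(65.7/60)/(2π×201×1) = 7.186×10^-5 K/W
R_outer film = 1/(h_o·2πr_oL) = 1/(6.41×2π×0.0657×1) = 0.3779 K/W
R_total = 0.378 K/W
Q = ΔT/R_total = 17/0.378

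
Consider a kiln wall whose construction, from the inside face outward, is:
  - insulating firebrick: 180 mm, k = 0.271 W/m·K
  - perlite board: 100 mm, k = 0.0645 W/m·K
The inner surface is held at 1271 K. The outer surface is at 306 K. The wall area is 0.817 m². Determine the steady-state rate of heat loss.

Q ≈ 356 W

Model the wall as resistances in series:
R_insulating firebrick = L/(kA) = 0.18/(0.271×0.817) = 0.813 K/W
R_perlite board = L/(kA) = 0.1/(0.0645×0.817) = 1.898 K/W
R_total = 2.711 K/W
Q = ΔT / R_total = 965 / 2.711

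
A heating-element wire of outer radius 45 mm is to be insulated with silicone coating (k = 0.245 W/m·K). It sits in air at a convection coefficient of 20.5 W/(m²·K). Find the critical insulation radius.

For a cylinder r_cr = k/h = 0.245/20.5
r_cr = 12 mm; since the bare radius (45 mm) is above r_cr, any added insulation will reduce heat loss.

r_cr ≈ 12 mm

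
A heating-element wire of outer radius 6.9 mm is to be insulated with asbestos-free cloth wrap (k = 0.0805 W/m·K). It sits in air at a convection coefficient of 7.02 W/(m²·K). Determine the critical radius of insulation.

For a cylinder r_cr = k/h = 0.0805/7.02
r_cr = 11.5 mm; since the bare radius (6.9 mm) is below r_cr, adding a thin layer of insulation will *increase* heat loss.

r_cr ≈ 11.5 mm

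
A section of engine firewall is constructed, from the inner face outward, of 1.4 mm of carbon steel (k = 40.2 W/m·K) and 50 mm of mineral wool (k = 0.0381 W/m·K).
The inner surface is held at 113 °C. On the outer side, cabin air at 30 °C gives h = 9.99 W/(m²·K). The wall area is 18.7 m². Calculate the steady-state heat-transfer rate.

Model the wall as resistances in series:
R_carbon steel = L/(kA) = 0.0014/(40.2×18.7) = 1.862×10^-6 K/W
R_mineral wool = L/(kA) = 0.05/(0.0381×18.7) = 0.07018 K/W
R_outer film = 1/(h_o·A) = 1/(9.99×18.7) = 0.005353 K/W
R_total = 0.07553 K/W
Q = ΔT / R_total = 83 / 0.07553

Q ≈ 1100 W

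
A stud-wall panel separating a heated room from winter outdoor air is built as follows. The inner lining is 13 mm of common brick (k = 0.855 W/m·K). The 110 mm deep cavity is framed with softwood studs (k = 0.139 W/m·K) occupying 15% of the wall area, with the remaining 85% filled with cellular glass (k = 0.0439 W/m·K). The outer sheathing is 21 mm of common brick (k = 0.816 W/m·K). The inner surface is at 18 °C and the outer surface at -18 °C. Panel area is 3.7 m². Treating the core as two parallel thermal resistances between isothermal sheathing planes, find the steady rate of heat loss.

Sheathing layers in series; stud and cavity paths in parallel between them.
R_inner = 0.013/(0.855×3.7) = 0.004109 K/W
R_stud  = 0.11/(0.139×0.15×3.7) = 1.426 K/W
R_cav   = 0.11/(0.0439×0.85×3.7) = 0.7967 K/W
1/R_core = 1/R_stud + 1/R_cav → R_core = 0.5111 K/W
R_outer = 0.021/(0.816×3.7) = 0.006955 K/W
R_total = 0.5222 K/W
Q = ΔT/R_total = 36/0.5222

Q ≈ 68.9 W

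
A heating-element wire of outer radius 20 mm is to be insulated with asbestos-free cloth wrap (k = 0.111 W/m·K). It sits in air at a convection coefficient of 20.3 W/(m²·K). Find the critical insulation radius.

r_cr ≈ 5.47 mm

For a cylinder r_cr = k/h = 0.111/20.3
r_cr = 5.47 mm; since the bare radius (20 mm) is above r_cr, any added insulation will reduce heat loss.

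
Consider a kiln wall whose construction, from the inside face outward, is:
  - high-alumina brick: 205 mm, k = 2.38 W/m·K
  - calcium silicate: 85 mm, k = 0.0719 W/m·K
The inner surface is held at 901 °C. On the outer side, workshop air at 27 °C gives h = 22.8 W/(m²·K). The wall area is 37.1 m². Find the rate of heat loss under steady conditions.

Using the resistance-network approach (series):
R_high-alumina brick = L/(kA) = 0.205/(2.38×37.1) = 0.002322 K/W
R_calcium silicate = L/(kA) = 0.085/(0.0719×37.1) = 0.03187 K/W
R_outer film = 1/(h_o·A) = 1/(22.8×37.1) = 0.001182 K/W
R_total = 0.03537 K/W
Q = ΔT / R_total = 874 / 0.03537

Q ≈ 24700 W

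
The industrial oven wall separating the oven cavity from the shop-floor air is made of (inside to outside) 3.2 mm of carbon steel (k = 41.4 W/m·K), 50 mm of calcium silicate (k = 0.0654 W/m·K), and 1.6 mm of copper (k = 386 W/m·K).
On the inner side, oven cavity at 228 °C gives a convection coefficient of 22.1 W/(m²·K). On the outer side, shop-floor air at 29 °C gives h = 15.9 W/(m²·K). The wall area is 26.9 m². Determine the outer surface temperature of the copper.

T ≈ 43.3 °C

Thermal resistances in series:
R_inner film = 1/(h_i·A) = 1/(22.1×26.9) = 0.001682 K/W
R_carbon steel = L/(kA) = 0.0032/(41.4×26.9) = 2.873×10^-6 K/W
R_calcium silicate = L/(kA) = 0.05/(0.0654×26.9) = 0.02842 K/W
R_copper = L/(kA) = 0.0016/(386×26.9) = 1.541×10^-7 K/W
R_outer film = 1/(h_o·A) = 1/(15.9×26.9) = 0.002338 K/W
R_total = 0.03244 K/W;  Q = ΔT/R_total = 199/0.03244 = 6134 W
T_interface = T_inner − Q·ΣR(inner→interface) = 228 − 6130×0.03011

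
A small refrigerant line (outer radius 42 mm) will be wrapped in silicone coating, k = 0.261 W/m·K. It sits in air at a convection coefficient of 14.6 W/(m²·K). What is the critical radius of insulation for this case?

For a cylinder r_cr = k/h = 0.261/14.6
r_cr = 17.9 mm; since the bare radius (42 mm) is above r_cr, any added insulation will reduce heat loss.

r_cr ≈ 17.9 mm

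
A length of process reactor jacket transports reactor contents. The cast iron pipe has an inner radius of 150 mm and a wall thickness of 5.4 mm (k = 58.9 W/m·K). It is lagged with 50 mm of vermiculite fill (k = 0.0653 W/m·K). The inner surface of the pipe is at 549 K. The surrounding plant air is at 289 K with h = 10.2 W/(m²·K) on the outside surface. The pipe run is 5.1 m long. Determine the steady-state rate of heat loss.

Treating each annulus and film as a series resistance:
R_cast iron pipe wall = ln(155.4/150)/(2π×58.9×5.1) = 1.874×10^-5 K/W
R_vermiculite fill = ln(205.4/155.4)/(2π×0.0653×5.1) = 0.1333 K/W
R_outer film = 1/(h_o·2πr_oL) = 1/(10.2×2π×0.2054×5.1) = 0.0149 K/W
R_total = 0.1482 K/W
Q = ΔT/R_total = 260/0.1482

Q ≈ 1750 W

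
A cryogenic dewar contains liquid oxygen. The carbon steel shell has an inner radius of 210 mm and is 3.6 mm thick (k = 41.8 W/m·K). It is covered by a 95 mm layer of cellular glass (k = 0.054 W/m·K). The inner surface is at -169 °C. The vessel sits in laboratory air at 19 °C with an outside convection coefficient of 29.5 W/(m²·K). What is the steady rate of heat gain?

Q ≈ 87.3 W

Each spherical layer contributes R = (1/r_i − 1/r_o)/(4πk):
R_carbon steel shell = (1/0.21 − 1/0.2136)/(4π×41.8) = 1.528×10^-4 K/W
R_cellular glass = (1/0.2136 − 1/0.3086)/(4π×0.054) = 2.124 K/W
R_outer film = 1/(h·4πr_o²) = 1/(29.5×4π×0.3086²) = 0.02833 K/W
R_total = 2.152 K/W
Q = ΔT/R_total = 188/2.152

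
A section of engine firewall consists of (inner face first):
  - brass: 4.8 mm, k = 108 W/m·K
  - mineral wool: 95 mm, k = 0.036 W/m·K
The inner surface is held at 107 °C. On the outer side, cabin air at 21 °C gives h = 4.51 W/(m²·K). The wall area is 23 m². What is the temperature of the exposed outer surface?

T ≈ 27.7 °C

Series thermal resistances:
R_brass = L/(kA) = 0.0048/(108×23) = 1.932×10^-6 K/W
R_mineral wool = L/(kA) = 0.095/(0.036×23) = 0.1147 K/W
R_outer film = 1/(h_o·A) = 1/(4.51×23) = 0.00964 K/W
R_total = 0.1244 K/W;  Q = ΔT/R_total = 86/0.1244 = 691.4 W
T_interface = T_inner − Q·ΣR(inner→interface) = 107 − 691×0.1147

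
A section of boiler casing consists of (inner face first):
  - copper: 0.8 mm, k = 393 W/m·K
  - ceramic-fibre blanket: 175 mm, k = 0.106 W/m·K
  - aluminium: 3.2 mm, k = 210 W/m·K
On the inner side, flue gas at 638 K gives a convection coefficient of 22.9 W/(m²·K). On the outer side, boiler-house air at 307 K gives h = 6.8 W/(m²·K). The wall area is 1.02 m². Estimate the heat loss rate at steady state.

Q ≈ 183 W

Thermal resistances in series:
R_inner film = 1/(h_i·A) = 1/(22.9×1.02) = 0.04281 K/W
R_copper = L/(kA) = 0.0008/(393×1.02) = 1.996×10^-6 K/W
R_ceramic-fibre blanket = L/(kA) = 0.175/(0.106×1.02) = 1.619 K/W
R_aluminium = L/(kA) = 0.0032/(210×1.02) = 1.494×10^-5 K/W
R_outer film = 1/(h_o·A) = 1/(6.8×1.02) = 0.1442 K/W
R_total = 1.806 K/W
Q = ΔT / R_total = 331 / 1.806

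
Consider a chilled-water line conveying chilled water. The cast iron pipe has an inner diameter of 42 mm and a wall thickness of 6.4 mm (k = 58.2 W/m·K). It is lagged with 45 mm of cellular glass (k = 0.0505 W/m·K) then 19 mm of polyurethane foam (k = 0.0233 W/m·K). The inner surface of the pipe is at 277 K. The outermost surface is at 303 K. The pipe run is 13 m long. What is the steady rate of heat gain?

Q ≈ 72.6 W

Cylindrical conduction, so R = ln(r₂/r₁)/(2πkL) per layer, in series:
R_cast iron pipe wall = ln(27.4/21)/(2π×58.2×13) = 5.596×10^-5 K/W
R_cellular glass = ln(72.4/27.4)/(2π×0.0505×13) = 0.2356 K/W
R_polyurethane foam = ln(91.4/72.4)/(2π×0.0233×13) = 0.1224 K/W
R_total = 0.3581 K/W
Q = ΔT/R_total = 26/0.3581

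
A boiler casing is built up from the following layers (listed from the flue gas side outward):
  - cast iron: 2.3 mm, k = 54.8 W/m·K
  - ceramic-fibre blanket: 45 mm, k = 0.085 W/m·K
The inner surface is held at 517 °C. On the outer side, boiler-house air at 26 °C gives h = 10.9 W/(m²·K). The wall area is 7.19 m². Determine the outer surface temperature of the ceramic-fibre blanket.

T ≈ 98.5 °C

Model the wall as resistances in series:
R_cast iron = L/(kA) = 0.0023/(54.8×7.19) = 5.837×10^-6 K/W
R_ceramic-fibre blanket = L/(kA) = 0.045/(0.085×7.19) = 0.07363 K/W
R_outer film = 1/(h_o·A) = 1/(10.9×7.19) = 0.01276 K/W
R_total = 0.0864 K/W;  Q = ΔT/R_total = 491/0.0864 = 5683 W
T_interface = T_inner − Q·ΣR(inner→interface) = 517 − 5680×0.07364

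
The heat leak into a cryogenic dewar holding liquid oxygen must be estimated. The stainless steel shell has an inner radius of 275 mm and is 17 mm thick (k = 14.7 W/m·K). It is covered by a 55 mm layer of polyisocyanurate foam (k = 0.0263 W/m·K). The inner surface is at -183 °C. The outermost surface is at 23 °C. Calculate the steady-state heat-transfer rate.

Radial (spherical) resistances in series:
R_stainless steel shell = (1/0.275 − 1/0.292)/(4π×14.7) = 0.001146 K/W
R_polyisocyanurate foam = (1/0.292 − 1/0.347)/(4π×0.0263) = 1.642 K/W
R_total = 1.644 K/W
Q = ΔT/R_total = 206/1.644

Q ≈ 125 W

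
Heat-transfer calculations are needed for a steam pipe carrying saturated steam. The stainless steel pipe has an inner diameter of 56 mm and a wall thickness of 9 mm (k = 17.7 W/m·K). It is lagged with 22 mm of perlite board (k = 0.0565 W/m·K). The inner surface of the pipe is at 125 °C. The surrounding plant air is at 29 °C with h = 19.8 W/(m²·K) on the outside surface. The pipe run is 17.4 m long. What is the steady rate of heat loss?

Q ≈ 1150 W

Treating each annulus and film as a series resistance:
R_stainless steel pipe wall = ln(37/28)/(2π×17.7×17.4) = 1.44×10^-4 K/W
R_perlite board = ln(59/37)/(2π×0.0565×17.4) = 0.07554 K/W
R_outer film = 1/(h_o·2πr_oL) = 1/(19.8×2π×0.059×17.4) = 0.00783 K/W
R_total = 0.08352 K/W
Q = ΔT/R_total = 96/0.08352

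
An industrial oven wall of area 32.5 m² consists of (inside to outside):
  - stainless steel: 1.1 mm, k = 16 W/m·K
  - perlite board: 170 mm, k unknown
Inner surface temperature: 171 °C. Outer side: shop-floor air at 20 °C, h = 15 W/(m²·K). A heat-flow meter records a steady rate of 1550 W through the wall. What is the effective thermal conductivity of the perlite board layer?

Using the resistance-network approach (series):
R_stainless steel = L/(kA) = 0.0011/(16×32.5) = 2.115×10^-6 K/W
R_outer film = 1/(h_o·A) = 1/(15×32.5) = 0.002051 K/W
Sum of known resistances R_other = 0.002053 K/W
Total R = ΔT/Q = 151/1550 = 0.09742 K/W
R_perlite board = R_total − R_other = 0.09537 K/W
k = L/(R·A) = 0.17/(0.09537×32.5)

k ≈ 0.0548 W/(m·K)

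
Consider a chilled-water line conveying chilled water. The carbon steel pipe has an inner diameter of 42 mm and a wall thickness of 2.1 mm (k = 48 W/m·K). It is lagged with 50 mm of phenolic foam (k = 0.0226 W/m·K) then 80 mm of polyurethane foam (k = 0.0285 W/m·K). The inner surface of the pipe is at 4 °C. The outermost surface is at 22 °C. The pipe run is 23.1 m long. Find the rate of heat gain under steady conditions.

Q ≈ 34 W

Per-layer cylindrical resistances, series-summed:
R_carbon steel pipe wall = ln(23.1/21)/(2π×48×23.1) = 1.368×10^-5 K/W
R_phenolic foam = ln(73.1/23.1)/(2π×0.0226×23.1) = 0.3512 K/W
R_polyurethane foam = ln(153.1/73.1)/(2π×0.0285×23.1) = 0.1787 K/W
R_total = 0.5299 K/W
Q = ΔT/R_total = 18/0.5299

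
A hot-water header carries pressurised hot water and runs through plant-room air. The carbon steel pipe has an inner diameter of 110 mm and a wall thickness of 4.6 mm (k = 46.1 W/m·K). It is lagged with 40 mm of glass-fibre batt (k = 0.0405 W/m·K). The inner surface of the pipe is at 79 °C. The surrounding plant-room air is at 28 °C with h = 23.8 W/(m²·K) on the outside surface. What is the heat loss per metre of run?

q′ ≈ 24.5 W/m

For a radial system each layer contributes R = ln(r_out/r_in)/(2πkL); films add R = 1/(hA).
R_carbon steel pipe wall = ln(59.6/55)/(2π×46.1×1) = 2.773×10^-4 K/W
R_glass-fibre batt = ln(99.6/59.6)/(2π×0.0405×1) = 2.018 K/W
R_outer film = 1/(h_o·2πr_oL) = 1/(23.8×2π×0.0996×1) = 0.06714 K/W
R_total = 2.085 K/W
Q = ΔT/R_total = 51/2.085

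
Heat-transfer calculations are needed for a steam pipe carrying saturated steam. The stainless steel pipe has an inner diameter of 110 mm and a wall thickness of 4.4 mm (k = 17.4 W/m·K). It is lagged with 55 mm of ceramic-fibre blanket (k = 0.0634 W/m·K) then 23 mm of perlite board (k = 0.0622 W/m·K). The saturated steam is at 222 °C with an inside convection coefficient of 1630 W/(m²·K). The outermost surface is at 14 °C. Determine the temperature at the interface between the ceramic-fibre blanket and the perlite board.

Radial resistances (cylindrical: R_cond = ln(r_o/r_i)/(2πkL), R_conv = 1/(h·2πrL)):
R_inner film = 1/(h_i·2πr₁L) = 1/(1630×2π×0.055×1) = 0.001775 K/W
R_stainless steel pipe wall = ln(59.4/55)/(2π×17.4×1) = 7.04×10^-4 K/W
R_ceramic-fibre blanket = ln(114.4/59.4)/(2π×0.0634×1) = 1.645 K/W
R_perlite board = ln(137.4/114.4)/(2π×0.0622×1) = 0.4688 K/W
R_total = 2.117 K/W
Q = ΔT/R_total = 208/2.117
Q = 98.3 W/m
T_interface = T_inner − Q·ΣR(inner→interface) = 222 − 98.3×1.648

T ≈ 60.1 °C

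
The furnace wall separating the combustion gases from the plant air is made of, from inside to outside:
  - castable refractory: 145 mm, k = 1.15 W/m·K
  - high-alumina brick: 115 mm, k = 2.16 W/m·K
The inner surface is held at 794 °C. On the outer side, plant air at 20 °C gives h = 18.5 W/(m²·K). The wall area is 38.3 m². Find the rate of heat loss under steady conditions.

Q ≈ 127000 W

Treating each layer as a thermal resistance in series:
R_castable refractory = L/(kA) = 0.145/(1.15×38.3) = 0.003292 K/W
R_high-alumina brick = L/(kA) = 0.115/(2.16×38.3) = 0.00139 K/W
R_outer film = 1/(h_o·A) = 1/(18.5×38.3) = 0.001411 K/W
R_total = 0.006094 K/W
Q = ΔT / R_total = 774 / 0.006094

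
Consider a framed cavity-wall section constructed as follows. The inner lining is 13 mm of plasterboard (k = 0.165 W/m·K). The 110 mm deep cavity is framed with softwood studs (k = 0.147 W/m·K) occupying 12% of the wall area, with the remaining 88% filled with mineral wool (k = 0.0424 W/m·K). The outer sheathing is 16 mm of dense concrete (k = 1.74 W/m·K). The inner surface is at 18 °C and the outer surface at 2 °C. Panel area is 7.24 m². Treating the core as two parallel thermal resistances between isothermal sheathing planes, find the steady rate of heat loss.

Sheathing layers in series; stud and cavity paths in parallel between them.
R_inner = 0.013/(0.165×7.24) = 0.01088 K/W
R_stud  = 0.11/(0.147×0.12×7.24) = 0.8613 K/W
R_cav   = 0.11/(0.0424×0.88×7.24) = 0.4072 K/W
1/R_core = 1/R_stud + 1/R_cav → R_core = 0.2765 K/W
R_outer = 0.016/(1.74×7.24) = 0.00127 K/W
R_total = 0.2886 K/W
Q = ΔT/R_total = 16/0.2886

Q ≈ 55.4 W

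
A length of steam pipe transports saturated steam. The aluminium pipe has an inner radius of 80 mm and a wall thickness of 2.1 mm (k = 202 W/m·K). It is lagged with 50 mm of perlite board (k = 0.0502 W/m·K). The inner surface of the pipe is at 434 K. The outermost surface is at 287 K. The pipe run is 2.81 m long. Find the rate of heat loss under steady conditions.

Radial resistances (cylindrical: R_cond = ln(r_o/r_i)/(2πkL), R_conv = 1/(h·2πrL)):
R_aluminium pipe wall = ln(82.1/80)/(2π×202×2.81) = 7.265×10^-6 K/W
R_perlite board = ln(132.1/82.1)/(2π×0.0502×2.81) = 0.5366 K/W
R_total = 0.5366 K/W
Q = ΔT/R_total = 147/0.5366

Q ≈ 274 W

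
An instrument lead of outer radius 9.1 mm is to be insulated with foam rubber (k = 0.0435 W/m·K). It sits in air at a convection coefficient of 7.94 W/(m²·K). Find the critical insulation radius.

For a cylinder r_cr = k/h = 0.0435/7.94
r_cr = 5.48 mm; since the bare radius (9.1 mm) is above r_cr, any added insulation will reduce heat loss.

r_cr ≈ 5.48 mm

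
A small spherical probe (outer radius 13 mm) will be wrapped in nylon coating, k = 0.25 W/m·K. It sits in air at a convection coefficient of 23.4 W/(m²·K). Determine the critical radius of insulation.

r_cr ≈ 21.4 mm

For a sphere r_cr = 2k/h = 2×0.25/23.4
r_cr = 21.4 mm; since the bare radius (13 mm) is below r_cr, adding a thin layer of insulation will *increase* heat loss.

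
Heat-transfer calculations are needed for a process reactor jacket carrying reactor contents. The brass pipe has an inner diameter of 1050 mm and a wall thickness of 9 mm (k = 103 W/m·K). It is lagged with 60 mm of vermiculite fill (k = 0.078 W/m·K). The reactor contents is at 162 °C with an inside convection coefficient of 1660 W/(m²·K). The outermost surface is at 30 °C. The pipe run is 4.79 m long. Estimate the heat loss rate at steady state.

Q ≈ 2910 W

Per-layer cylindrical resistances, series-summed:
R_inner film = 1/(h_i·2πr₁L) = 1/(1660×2π×0.525×4.79) = 3.813×10^-5 K/W
R_brass pipe wall = ln(534/525)/(2π×103×4.79) = 5.483×10^-6 K/W
R_vermiculite fill = ln(594/534)/(2π×0.078×4.79) = 0.04536 K/W
R_total = 0.0454 K/W
Q = ΔT/R_total = 132/0.0454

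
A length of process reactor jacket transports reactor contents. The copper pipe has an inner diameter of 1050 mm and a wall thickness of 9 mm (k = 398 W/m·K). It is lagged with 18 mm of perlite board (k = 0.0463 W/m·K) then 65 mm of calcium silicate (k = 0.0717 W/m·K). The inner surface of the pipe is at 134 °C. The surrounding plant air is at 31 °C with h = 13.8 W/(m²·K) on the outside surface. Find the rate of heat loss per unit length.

q′ ≈ 271 W/m

Cylindrical conduction, so R = ln(r₂/r₁)/(2πkL) per layer, in series:
R_copper pipe wall = ln(534/525)/(2π×398×1) = 6.797×10^-6 K/W
R_perlite board = ln(552/534)/(2π×0.0463×1) = 0.114 K/W
R_calcium silicate = ln(617/552)/(2π×0.0717×1) = 0.2471 K/W
R_outer film = 1/(h_o·2πr_oL) = 1/(13.8×2π×0.617×1) = 0.01869 K/W
R_total = 0.3798 K/W
Q = ΔT/R_total = 103/0.3798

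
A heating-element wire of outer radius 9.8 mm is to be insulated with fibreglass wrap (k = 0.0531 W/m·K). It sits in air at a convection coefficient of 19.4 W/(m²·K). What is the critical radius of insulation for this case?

r_cr ≈ 2.74 mm

For a cylinder r_cr = k/h = 0.0531/19.4
r_cr = 2.74 mm; since the bare radius (9.8 mm) is above r_cr, any added insulation will reduce heat loss.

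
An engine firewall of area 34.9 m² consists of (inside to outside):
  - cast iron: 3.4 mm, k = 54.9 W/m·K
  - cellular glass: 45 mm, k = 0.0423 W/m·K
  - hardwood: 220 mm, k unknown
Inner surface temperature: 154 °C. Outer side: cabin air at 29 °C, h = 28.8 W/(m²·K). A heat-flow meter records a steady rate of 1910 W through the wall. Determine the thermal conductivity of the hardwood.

Model the wall as resistances in series:
R_cast iron = L/(kA) = 0.0034/(54.9×34.9) = 1.775×10^-6 K/W
R_cellular glass = L/(kA) = 0.045/(0.0423×34.9) = 0.03048 K/W
R_outer film = 1/(h_o·A) = 1/(28.8×34.9) = 9.949×10^-4 K/W
Sum of known resistances R_other = 0.03148 K/W
Total R = ΔT/Q = 125/1910 = 0.06545 K/W
R_hardwood = R_total − R_other = 0.03397 K/W
k = L/(R·A) = 0.22/(0.03397×34.9)

k ≈ 0.186 W/(m·K)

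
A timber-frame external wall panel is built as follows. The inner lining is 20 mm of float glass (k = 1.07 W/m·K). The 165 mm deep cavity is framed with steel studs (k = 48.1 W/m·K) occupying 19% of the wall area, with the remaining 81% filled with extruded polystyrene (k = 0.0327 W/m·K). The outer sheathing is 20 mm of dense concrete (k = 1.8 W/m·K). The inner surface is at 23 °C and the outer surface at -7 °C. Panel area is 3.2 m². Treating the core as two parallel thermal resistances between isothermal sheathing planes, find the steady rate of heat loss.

Q ≈ 2010 W

Sheathing layers in series; stud and cavity paths in parallel between them.
R_inner = 0.02/(1.07×3.2) = 0.005841 K/W
R_stud  = 0.165/(48.1×0.19×3.2) = 0.005642 K/W
R_cav   = 0.165/(0.0327×0.81×3.2) = 1.947 K/W
1/R_core = 1/R_stud + 1/R_cav → R_core = 0.005626 K/W
R_outer = 0.02/(1.8×3.2) = 0.003472 K/W
R_total = 0.01494 K/W
Q = ΔT/R_total = 30/0.01494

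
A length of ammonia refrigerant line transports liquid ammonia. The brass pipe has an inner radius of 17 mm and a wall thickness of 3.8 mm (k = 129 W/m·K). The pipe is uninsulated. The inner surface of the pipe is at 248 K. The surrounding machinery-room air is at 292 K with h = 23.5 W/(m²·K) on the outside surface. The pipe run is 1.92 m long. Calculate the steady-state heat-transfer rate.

Cylindrical conduction, so R = ln(r₂/r₁)/(2πkL) per layer, in series:
R_brass pipe wall = ln(20.8/17)/(2π×129×1.92) = 1.296×10^-4 K/W
R_outer film = 1/(h_o·2πr_oL) = 1/(23.5×2π×0.0208×1.92) = 0.1696 K/W
R_total = 0.1697 K/W
Q = ΔT/R_total = 44/0.1697

Q ≈ 259 W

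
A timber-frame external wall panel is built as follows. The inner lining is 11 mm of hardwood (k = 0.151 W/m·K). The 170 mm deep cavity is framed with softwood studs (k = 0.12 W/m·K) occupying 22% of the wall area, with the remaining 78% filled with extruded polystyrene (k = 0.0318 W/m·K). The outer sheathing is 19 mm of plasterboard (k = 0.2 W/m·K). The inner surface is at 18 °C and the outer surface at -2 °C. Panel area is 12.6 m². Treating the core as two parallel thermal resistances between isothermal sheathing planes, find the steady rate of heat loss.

Q ≈ 72.2 W

Sheathing layers in series; stud and cavity paths in parallel between them.
R_inner = 0.011/(0.151×12.6) = 0.005782 K/W
R_stud  = 0.17/(0.12×0.22×12.6) = 0.5111 K/W
R_cav   = 0.17/(0.0318×0.78×12.6) = 0.5439 K/W
1/R_core = 1/R_stud + 1/R_cav → R_core = 0.2635 K/W
R_outer = 0.019/(0.2×12.6) = 0.00754 K/W
R_total = 0.2768 K/W
Q = ΔT/R_total = 20/0.2768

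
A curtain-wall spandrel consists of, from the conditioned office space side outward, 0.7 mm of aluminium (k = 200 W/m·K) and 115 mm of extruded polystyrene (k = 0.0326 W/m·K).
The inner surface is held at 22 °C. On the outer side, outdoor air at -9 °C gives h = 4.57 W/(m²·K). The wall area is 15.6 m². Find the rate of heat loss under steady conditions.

Q ≈ 129 W

Treating each layer as a thermal resistance in series:
R_aluminium = L/(kA) = 0.0007/(200×15.6) = 2.244×10^-7 K/W
R_extruded polystyrene = L/(kA) = 0.115/(0.0326×15.6) = 0.2261 K/W
R_outer film = 1/(h_o·A) = 1/(4.57×15.6) = 0.01403 K/W
R_total = 0.2402 K/W
Q = ΔT / R_total = 31 / 0.2402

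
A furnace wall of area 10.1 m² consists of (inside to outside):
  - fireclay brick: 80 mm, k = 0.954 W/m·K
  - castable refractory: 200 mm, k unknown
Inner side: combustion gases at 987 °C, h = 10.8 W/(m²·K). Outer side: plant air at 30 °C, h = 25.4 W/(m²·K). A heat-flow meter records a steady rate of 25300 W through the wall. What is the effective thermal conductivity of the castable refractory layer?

Model the wall as resistances in series:
R_inner film = 1/(h_i·A) = 1/(10.8×10.1) = 0.009168 K/W
R_fireclay brick = L/(kA) = 0.08/(0.954×10.1) = 0.008303 K/W
R_outer film = 1/(h_o·A) = 1/(25.4×10.1) = 0.003898 K/W
Sum of known resistances R_other = 0.02137 K/W
Total R = ΔT/Q = 957/25300 = 0.03783 K/W
R_castable refractory = R_total − R_other = 0.01646 K/W
k = L/(R·A) = 0.2/(0.01646×10.1)

k ≈ 1.2 W/(m·K)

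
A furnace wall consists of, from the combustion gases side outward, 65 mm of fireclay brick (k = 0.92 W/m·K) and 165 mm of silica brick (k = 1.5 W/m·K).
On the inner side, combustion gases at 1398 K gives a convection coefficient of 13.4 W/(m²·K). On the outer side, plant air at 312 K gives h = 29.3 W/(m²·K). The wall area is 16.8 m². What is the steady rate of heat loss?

Series thermal resistances:
R_inner film = 1/(h_i·A) = 1/(13.4×16.8) = 0.004442 K/W
R_fireclay brick = L/(kA) = 0.065/(0.92×16.8) = 0.004205 K/W
R_silica brick = L/(kA) = 0.165/(1.5×16.8) = 0.006548 K/W
R_outer film = 1/(h_o·A) = 1/(29.3×16.8) = 0.002032 K/W
R_total = 0.01723 K/W
Q = ΔT / R_total = 1086 / 0.01723

Q ≈ 63000 W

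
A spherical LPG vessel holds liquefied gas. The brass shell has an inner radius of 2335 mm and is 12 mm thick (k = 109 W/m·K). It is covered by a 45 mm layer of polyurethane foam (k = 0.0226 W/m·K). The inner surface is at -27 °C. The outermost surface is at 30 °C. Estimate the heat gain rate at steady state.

Q ≈ 2020 W

Radial (spherical) resistances in series:
R_brass shell = (1/2.335 − 1/2.347)/(4π×109) = 1.599×10^-6 K/W
R_polyurethane foam = (1/2.347 − 1/2.392)/(4π×0.0226) = 0.02822 K/W
R_total = 0.02823 K/W
Q = ΔT/R_total = 57/0.02823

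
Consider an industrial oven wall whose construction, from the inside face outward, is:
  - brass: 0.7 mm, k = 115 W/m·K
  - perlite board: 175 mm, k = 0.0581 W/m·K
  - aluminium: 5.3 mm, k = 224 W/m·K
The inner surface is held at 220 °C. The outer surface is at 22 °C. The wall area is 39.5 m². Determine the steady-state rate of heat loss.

Q ≈ 2600 W

Treating each layer as a thermal resistance in series:
R_brass = L/(kA) = 0.0007/(115×39.5) = 1.541×10^-7 K/W
R_perlite board = L/(kA) = 0.175/(0.0581×39.5) = 0.07625 K/W
R_aluminium = L/(kA) = 0.0053/(224×39.5) = 5.99×10^-7 K/W
R_total = 0.07626 K/W
Q = ΔT / R_total = 198 / 0.07626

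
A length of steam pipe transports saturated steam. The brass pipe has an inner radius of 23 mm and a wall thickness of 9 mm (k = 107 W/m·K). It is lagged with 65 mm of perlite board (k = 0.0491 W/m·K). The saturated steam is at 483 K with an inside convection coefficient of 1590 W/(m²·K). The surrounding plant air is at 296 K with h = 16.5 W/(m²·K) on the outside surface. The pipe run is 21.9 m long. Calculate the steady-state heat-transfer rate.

Q ≈ 1110 W

For a radial system each layer contributes R = ln(r_out/r_in)/(2πkL); films add R = 1/(hA).
R_inner film = 1/(h_i·2πr₁L) = 1/(1590×2π×0.023×21.9) = 1.987×10^-4 K/W
R_brass pipe wall = ln(32/23)/(2π×107×21.9) = 2.243×10^-5 K/W
R_perlite board = ln(97/32)/(2π×0.0491×21.9) = 0.1641 K/W
R_outer film = 1/(h_o·2πr_oL) = 1/(16.5×2π×0.097×21.9) = 0.004541 K/W
R_total = 0.1689 K/W
Q = ΔT/R_total = 187/0.1689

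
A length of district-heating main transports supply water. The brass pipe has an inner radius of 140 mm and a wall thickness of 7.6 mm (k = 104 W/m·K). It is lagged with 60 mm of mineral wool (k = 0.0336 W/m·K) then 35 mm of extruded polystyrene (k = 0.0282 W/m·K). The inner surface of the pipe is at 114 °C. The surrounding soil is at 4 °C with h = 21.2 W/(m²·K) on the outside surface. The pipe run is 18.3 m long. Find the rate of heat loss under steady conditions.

Q ≈ 797 W

Cylindrical conduction, so R = ln(r₂/r₁)/(2πkL) per layer, in series:
R_brass pipe wall = ln(147.6/140)/(2π×104×18.3) = 4.421×10^-6 K/W
R_mineral wool = ln(207.6/147.6)/(2π×0.0336×18.3) = 0.08829 K/W
R_extruded polystyrene = ln(242.6/207.6)/(2π×0.0282×18.3) = 0.04805 K/W
R_outer film = 1/(h_o·2πr_oL) = 1/(21.2×2π×0.2426×18.3) = 0.001691 K/W
R_total = 0.138 K/W
Q = ΔT/R_total = 110/0.138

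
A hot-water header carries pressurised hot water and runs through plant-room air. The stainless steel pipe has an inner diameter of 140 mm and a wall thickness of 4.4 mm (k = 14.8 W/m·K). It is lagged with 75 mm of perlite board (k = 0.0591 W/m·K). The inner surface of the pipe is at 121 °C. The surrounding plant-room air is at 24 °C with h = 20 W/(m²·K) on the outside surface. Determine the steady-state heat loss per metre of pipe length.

Per-layer cylindrical resistances, series-summed:
R_stainless steel pipe wall = ln(74.4/70)/(2π×14.8×1) = 6.556×10^-4 K/W
R_perlite board = ln(149.4/74.4)/(2π×0.0591×1) = 1.877 K/W
R_outer film = 1/(h_o·2πr_oL) = 1/(20×2π×0.1494×1) = 0.05326 K/W
R_total = 1.931 K/W
Q = ΔT/R_total = 97/1.931

q′ ≈ 50.2 W/m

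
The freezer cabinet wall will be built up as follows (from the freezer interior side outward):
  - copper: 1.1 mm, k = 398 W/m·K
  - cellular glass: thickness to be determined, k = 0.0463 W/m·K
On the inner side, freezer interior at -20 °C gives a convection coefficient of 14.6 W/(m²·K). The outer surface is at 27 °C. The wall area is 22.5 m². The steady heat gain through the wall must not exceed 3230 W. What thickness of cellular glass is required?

Model the wall as resistances in series:
R_inner film = 1/(h_i·A) = 1/(14.6×22.5) = 0.003044 K/W
R_copper = L/(kA) = 0.0011/(398×22.5) = 1.228×10^-7 K/W
Sum of the known resistances R_other = 0.003044 K/W
Required total resistance R_tot = ΔT/Q_allow = 47/3230 = 0.01455 K/W
R_cellular glass = R_tot − R_other = 0.01151 K/W
L = R·k·A = 0.01151×0.0463×22.5

L ≈ 12 mm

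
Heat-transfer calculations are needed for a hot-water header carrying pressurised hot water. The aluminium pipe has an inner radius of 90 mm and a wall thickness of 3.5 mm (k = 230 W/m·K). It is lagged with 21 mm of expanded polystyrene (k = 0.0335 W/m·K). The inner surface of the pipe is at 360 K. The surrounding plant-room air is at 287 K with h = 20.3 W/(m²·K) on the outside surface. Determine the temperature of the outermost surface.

Radial resistances (cylindrical: R_cond = ln(r_o/r_i)/(2πkL), R_conv = 1/(h·2πrL)):
R_aluminium pipe wall = ln(93.5/90)/(2π×230×1) = 2.64×10^-5 K/W
R_expanded polystyrene = ln(114.5/93.5)/(2π×0.0335×1) = 0.9626 K/W
R_outer film = 1/(h_o·2πr_oL) = 1/(20.3×2π×0.1145×1) = 0.06847 K/W
R_total = 1.031 K/W
Q = ΔT/R_total = 73/1.031
Q = 70.8 W/m
T_interface = T_inner − Q·ΣR(inner→interface) = 360 − 70.8×0.9626

T ≈ 292 K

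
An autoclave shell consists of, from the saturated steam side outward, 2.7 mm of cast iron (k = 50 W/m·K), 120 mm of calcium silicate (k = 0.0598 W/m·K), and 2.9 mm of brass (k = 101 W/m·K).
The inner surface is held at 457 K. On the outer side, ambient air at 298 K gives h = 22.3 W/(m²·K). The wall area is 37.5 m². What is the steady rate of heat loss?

Q ≈ 2910 W

Series thermal resistances:
R_cast iron = L/(kA) = 0.0027/(50×37.5) = 1.44×10^-6 K/W
R_calcium silicate = L/(kA) = 0.12/(0.0598×37.5) = 0.05351 K/W
R_brass = L/(kA) = 0.0029/(101×37.5) = 7.657×10^-7 K/W
R_outer film = 1/(h_o·A) = 1/(22.3×37.5) = 0.001196 K/W
R_total = 0.05471 K/W
Q = ΔT / R_total = 159 / 0.05471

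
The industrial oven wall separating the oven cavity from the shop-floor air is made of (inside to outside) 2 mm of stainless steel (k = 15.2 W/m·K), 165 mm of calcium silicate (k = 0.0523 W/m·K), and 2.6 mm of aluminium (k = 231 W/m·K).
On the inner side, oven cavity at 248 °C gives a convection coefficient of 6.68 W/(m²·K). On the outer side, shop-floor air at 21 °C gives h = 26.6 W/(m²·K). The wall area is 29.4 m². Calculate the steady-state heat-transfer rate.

Q ≈ 2000 W

Treating each layer as a thermal resistance in series:
R_inner film = 1/(h_i·A) = 1/(6.68×29.4) = 0.005092 K/W
R_stainless steel = L/(kA) = 0.002/(15.2×29.4) = 4.475×10^-6 K/W
R_calcium silicate = L/(kA) = 0.165/(0.0523×29.4) = 0.1073 K/W
R_aluminium = L/(kA) = 0.0026/(231×29.4) = 3.828×10^-7 K/W
R_outer film = 1/(h_o·A) = 1/(26.6×29.4) = 0.001279 K/W
R_total = 0.1137 K/W
Q = ΔT / R_total = 227 / 0.1137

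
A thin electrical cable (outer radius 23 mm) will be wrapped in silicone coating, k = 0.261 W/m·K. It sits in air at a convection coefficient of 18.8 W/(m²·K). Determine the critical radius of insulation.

For a cylinder r_cr = k/h = 0.261/18.8
r_cr = 13.9 mm; since the bare radius (23 mm) is above r_cr, any added insulation will reduce heat loss.

r_cr ≈ 13.9 mm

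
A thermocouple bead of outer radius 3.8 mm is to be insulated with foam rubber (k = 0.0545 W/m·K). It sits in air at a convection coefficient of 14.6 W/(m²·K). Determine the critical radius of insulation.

For a sphere r_cr = 2k/h = 2×0.0545/14.6
r_cr = 7.47 mm; since the bare radius (3.8 mm) is below r_cr, adding a thin layer of insulation will *increase* heat loss.

r_cr ≈ 7.47 mm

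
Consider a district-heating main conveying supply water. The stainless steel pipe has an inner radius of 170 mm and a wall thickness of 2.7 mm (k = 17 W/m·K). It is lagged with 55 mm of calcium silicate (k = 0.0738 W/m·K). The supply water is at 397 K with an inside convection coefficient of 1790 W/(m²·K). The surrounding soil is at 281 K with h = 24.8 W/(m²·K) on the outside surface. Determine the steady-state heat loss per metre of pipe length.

q′ ≈ 186 W/m

Cylindrical conduction, so R = ln(r₂/r₁)/(2πkL) per layer, in series:
R_inner film = 1/(h_i·2πr₁L) = 1/(1790×2π×0.17×1) = 5.23×10^-4 K/W
R_stainless steel pipe wall = ln(172.7/170)/(2π×17×1) = 1.475×10^-4 K/W
R_calcium silicate = ln(227.7/172.7)/(2π×0.0738×1) = 0.5962 K/W
R_outer film = 1/(h_o·2πr_oL) = 1/(24.8×2π×0.2277×1) = 0.02818 K/W
R_total = 0.6251 K/W
Q = ΔT/R_total = 116/0.6251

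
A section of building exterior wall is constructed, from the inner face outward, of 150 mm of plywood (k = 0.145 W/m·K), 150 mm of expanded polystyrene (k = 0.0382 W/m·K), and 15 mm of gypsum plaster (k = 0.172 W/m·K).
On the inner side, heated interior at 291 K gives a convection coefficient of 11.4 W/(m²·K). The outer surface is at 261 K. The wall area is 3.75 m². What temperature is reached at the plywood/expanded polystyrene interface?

Model the wall as resistances in series:
R_inner film = 1/(h_i·A) = 1/(11.4×3.75) = 0.02339 K/W
R_plywood = L/(kA) = 0.15/(0.145×3.75) = 0.2759 K/W
R_expanded polystyrene = L/(kA) = 0.15/(0.0382×3.75) = 1.047 K/W
R_gypsum plaster = L/(kA) = 0.015/(0.172×3.75) = 0.02326 K/W
R_total = 1.37 K/W;  Q = ΔT/R_total = 30/1.37 = 21.9 W
T_interface = T_inner − Q·ΣR(inner→interface) = 291 − 21.9×0.2993

T ≈ 284 K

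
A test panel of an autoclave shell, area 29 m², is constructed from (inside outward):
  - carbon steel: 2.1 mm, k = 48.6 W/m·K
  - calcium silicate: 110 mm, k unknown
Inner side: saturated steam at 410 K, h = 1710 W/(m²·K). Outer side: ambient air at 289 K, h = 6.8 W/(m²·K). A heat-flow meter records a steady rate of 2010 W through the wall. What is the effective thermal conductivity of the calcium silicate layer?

k ≈ 0.0688 W/(m·K)

Using the resistance-network approach (series):
R_inner film = 1/(h_i·A) = 1/(1710×29) = 2.017×10^-5 K/W
R_carbon steel = L/(kA) = 0.0021/(48.6×29) = 1.49×10^-6 K/W
R_outer film = 1/(h_o·A) = 1/(6.8×29) = 0.005071 K/W
Sum of known resistances R_other = 0.005093 K/W
Total R = ΔT/Q = 121/2010 = 0.0602 K/W
R_calcium silicate = R_total − R_other = 0.05511 K/W
k = L/(R·A) = 0.11/(0.05511×29)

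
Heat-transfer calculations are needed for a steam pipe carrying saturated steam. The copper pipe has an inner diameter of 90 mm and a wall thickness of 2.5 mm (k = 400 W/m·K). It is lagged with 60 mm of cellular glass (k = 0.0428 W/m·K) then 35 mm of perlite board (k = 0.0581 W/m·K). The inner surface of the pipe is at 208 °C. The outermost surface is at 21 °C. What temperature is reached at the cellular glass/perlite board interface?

T ≈ 58.9 °C

Per-layer cylindrical resistances, series-summed:
R_copper pipe wall = ln(47.5/45)/(2π×400×1) = 2.151×10^-5 K/W
R_cellular glass = ln(107.5/47.5)/(2π×0.0428×1) = 3.037 K/W
R_perlite board = ln(142.5/107.5)/(2π×0.0581×1) = 0.7721 K/W
R_total = 3.809 K/W
Q = ΔT/R_total = 187/3.809
Q = 49.1 W/m
T_interface = T_inner − Q·ΣR(inner→interface) = 208 − 49.1×3.037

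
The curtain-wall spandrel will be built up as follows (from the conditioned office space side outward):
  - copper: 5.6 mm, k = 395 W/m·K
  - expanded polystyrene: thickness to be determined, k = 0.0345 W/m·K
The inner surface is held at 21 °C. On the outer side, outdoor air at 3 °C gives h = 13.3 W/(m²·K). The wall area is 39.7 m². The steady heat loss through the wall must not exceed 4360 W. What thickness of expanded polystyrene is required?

Thermal resistances in series:
R_copper = L/(kA) = 0.0056/(395×39.7) = 3.571×10^-7 K/W
R_outer film = 1/(h_o·A) = 1/(13.3×39.7) = 0.001894 K/W
Sum of the known resistances R_other = 0.001894 K/W
Required total resistance R_tot = ΔT/Q_allow = 18/4360 = 0.004128 K/W
R_expanded polystyrene = R_tot − R_other = 0.002234 K/W
L = R·k·A = 0.002234×0.0345×39.7

L ≈ 3.06 mm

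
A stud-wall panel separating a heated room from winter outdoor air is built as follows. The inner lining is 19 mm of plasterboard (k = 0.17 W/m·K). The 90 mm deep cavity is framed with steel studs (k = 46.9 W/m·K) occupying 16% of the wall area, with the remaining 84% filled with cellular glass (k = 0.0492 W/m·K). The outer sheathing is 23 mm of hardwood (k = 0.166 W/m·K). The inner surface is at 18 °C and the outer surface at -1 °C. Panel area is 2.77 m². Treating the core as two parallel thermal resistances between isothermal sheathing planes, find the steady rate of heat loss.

Q ≈ 201 W

Sheathing layers in series; stud and cavity paths in parallel between them.
R_inner = 0.019/(0.17×2.77) = 0.04035 K/W
R_stud  = 0.09/(46.9×0.16×2.77) = 0.00433 K/W
R_cav   = 0.09/(0.0492×0.84×2.77) = 0.7862 K/W
1/R_core = 1/R_stud + 1/R_cav → R_core = 0.004306 K/W
R_outer = 0.023/(0.166×2.77) = 0.05002 K/W
R_total = 0.09467 K/W
Q = ΔT/R_total = 19/0.09467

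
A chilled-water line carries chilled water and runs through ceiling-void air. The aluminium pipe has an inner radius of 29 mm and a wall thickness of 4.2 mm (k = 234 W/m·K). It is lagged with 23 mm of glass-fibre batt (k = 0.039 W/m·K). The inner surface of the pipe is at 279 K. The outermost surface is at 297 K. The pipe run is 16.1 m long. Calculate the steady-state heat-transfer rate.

Q ≈ 135 W

For a radial system each layer contributes R = ln(r_out/r_in)/(2πkL); films add R = 1/(hA).
R_aluminium pipe wall = ln(33.2/29)/(2π×234×16.1) = 5.714×10^-6 K/W
R_glass-fibre batt = ln(56.2/33.2)/(2π×0.039×16.1) = 0.1334 K/W
R_total = 0.1334 K/W
Q = ΔT/R_total = 18/0.1334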